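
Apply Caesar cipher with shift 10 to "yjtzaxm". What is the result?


Caesar cipher: shift "yjtzaxm" by 10
  'y' (pos 24) + 10 = pos 8 = 'i'
  'j' (pos 9) + 10 = pos 19 = 't'
  't' (pos 19) + 10 = pos 3 = 'd'
  'z' (pos 25) + 10 = pos 9 = 'j'
  'a' (pos 0) + 10 = pos 10 = 'k'
  'x' (pos 23) + 10 = pos 7 = 'h'
  'm' (pos 12) + 10 = pos 22 = 'w'
Result: itdjkhw

itdjkhw


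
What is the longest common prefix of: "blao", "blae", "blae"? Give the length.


Words: blao, blae, blae
  Position 0: all 'b' => match
  Position 1: all 'l' => match
  Position 2: all 'a' => match
  Position 3: ('o', 'e', 'e') => mismatch, stop
LCP = "bla" (length 3)

3


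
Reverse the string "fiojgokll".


Input: fiojgokll
Reading characters right to left:
  Position 8: 'l'
  Position 7: 'l'
  Position 6: 'k'
  Position 5: 'o'
  Position 4: 'g'
  Position 3: 'j'
  Position 2: 'o'
  Position 1: 'i'
  Position 0: 'f'
Reversed: llkogjoif

llkogjoif


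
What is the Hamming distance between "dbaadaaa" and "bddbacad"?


Comparing "dbaadaaa" and "bddbacad" position by position:
  Position 0: 'd' vs 'b' => differ
  Position 1: 'b' vs 'd' => differ
  Position 2: 'a' vs 'd' => differ
  Position 3: 'a' vs 'b' => differ
  Position 4: 'd' vs 'a' => differ
  Position 5: 'a' vs 'c' => differ
  Position 6: 'a' vs 'a' => same
  Position 7: 'a' vs 'd' => differ
Total differences (Hamming distance): 7

7


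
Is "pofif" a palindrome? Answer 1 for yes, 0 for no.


Input: pofif
Reversed: fifop
  Compare pos 0 ('p') with pos 4 ('f'): MISMATCH
  Compare pos 1 ('o') with pos 3 ('i'): MISMATCH
Result: not a palindrome

0


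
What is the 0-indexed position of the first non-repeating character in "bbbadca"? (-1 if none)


Input: bbbadca
Character frequencies:
  'a': 2
  'b': 3
  'c': 1
  'd': 1
Scanning left to right for freq == 1:
  Position 0 ('b'): freq=3, skip
  Position 1 ('b'): freq=3, skip
  Position 2 ('b'): freq=3, skip
  Position 3 ('a'): freq=2, skip
  Position 4 ('d'): unique! => answer = 4

4


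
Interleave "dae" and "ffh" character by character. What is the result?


Interleaving "dae" and "ffh":
  Position 0: 'd' from first, 'f' from second => "df"
  Position 1: 'a' from first, 'f' from second => "af"
  Position 2: 'e' from first, 'h' from second => "eh"
Result: dfafeh

dfafeh


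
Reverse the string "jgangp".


Input: jgangp
Reading characters right to left:
  Position 5: 'p'
  Position 4: 'g'
  Position 3: 'n'
  Position 2: 'a'
  Position 1: 'g'
  Position 0: 'j'
Reversed: pgnagj

pgnagj


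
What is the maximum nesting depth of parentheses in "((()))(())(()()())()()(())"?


Input: "((()))(())(()()())()()(())"
Tracking depth:
  Position 0 '(': depth becomes 1
  Position 1 '(': depth becomes 2
  Position 2 '(': depth becomes 3
  Position 3 ')': depth becomes 2
  Position 4 ')': depth becomes 1
  Position 5 ')': depth becomes 0
  Position 6 '(': depth becomes 1
  Position 7 '(': depth becomes 2
  Position 8 ')': depth becomes 1
  Position 9 ')': depth becomes 0
  Position 10 '(': depth becomes 1
  Position 11 '(': depth becomes 2
  Position 12 ')': depth becomes 1
  Position 13 '(': depth becomes 2
  Position 14 ')': depth becomes 1
  Position 15 '(': depth becomes 2
  Position 16 ')': depth becomes 1
  Position 17 ')': depth becomes 0
  Position 18 '(': depth becomes 1
  Position 19 ')': depth becomes 0
  Position 20 '(': depth becomes 1
  Position 21 ')': depth becomes 0
  Position 22 '(': depth becomes 1
  Position 23 '(': depth becomes 2
  Position 24 ')': depth becomes 1
  Position 25 ')': depth becomes 0
Maximum depth reached: 3

3


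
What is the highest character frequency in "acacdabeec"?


Input: acacdabeec
Character counts:
  'a': 3
  'b': 1
  'c': 3
  'd': 1
  'e': 2
Maximum frequency: 3

3


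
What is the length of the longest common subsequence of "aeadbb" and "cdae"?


LCS of "aeadbb" and "cdae"
DP table:
           c    d    a    e
      0    0    0    0    0
  a   0    0    0    1    1
  e   0    0    0    1    2
  a   0    0    0    1    2
  d   0    0    1    1    2
  b   0    0    1    1    2
  b   0    0    1    1    2
LCS length = dp[6][4] = 2

2


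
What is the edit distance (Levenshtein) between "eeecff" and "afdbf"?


Computing edit distance: "eeecff" -> "afdbf"
DP table:
           a    f    d    b    f
      0    1    2    3    4    5
  e   1    1    2    3    4    5
  e   2    2    2    3    4    5
  e   3    3    3    3    4    5
  c   4    4    4    4    4    5
  f   5    5    4    5    5    4
  f   6    6    5    5    6    5
Edit distance = dp[6][5] = 5

5


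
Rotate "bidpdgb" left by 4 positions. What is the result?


Input: "bidpdgb", rotate left by 4
First 4 characters: "bidp"
Remaining characters: "dgb"
Concatenate remaining + first: "dgb" + "bidp" = "dgbbidp"

dgbbidp


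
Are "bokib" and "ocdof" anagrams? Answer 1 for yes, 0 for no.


Strings: "bokib", "ocdof"
Sorted first:  bbiko
Sorted second: cdfoo
Differ at position 0: 'b' vs 'c' => not anagrams

0


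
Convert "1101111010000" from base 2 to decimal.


Input: "1101111010000" in base 2
Positional expansion:
  Digit '1' (value 1) x 2^12 = 4096
  Digit '1' (value 1) x 2^11 = 2048
  Digit '0' (value 0) x 2^10 = 0
  Digit '1' (value 1) x 2^9 = 512
  Digit '1' (value 1) x 2^8 = 256
  Digit '1' (value 1) x 2^7 = 128
  Digit '1' (value 1) x 2^6 = 64
  Digit '0' (value 0) x 2^5 = 0
  Digit '1' (value 1) x 2^4 = 16
  Digit '0' (value 0) x 2^3 = 0
  Digit '0' (value 0) x 2^2 = 0
  Digit '0' (value 0) x 2^1 = 0
  Digit '0' (value 0) x 2^0 = 0
Sum = 7120

7120


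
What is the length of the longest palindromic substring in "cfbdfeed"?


Input: "cfbdfeed"
Checking substrings for palindromes:
  [5:7] "ee" (len 2) => palindrome
Longest palindromic substring: "ee" with length 2

2


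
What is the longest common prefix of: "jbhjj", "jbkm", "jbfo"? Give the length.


Words: jbhjj, jbkm, jbfo
  Position 0: all 'j' => match
  Position 1: all 'b' => match
  Position 2: ('h', 'k', 'f') => mismatch, stop
LCP = "jb" (length 2)

2


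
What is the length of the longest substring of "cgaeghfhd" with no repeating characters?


Input: "cgaeghfhd"
Sliding window (track last position of each char):
  Position 0 ('c'): window [0,0] length 1 -- new best
  Position 1 ('g'): window [0,1] length 2 -- new best
  Position 2 ('a'): window [0,2] length 3 -- new best
  Position 3 ('e'): window [0,3] length 4 -- new best
  Position 4 ('g'): repeat (last at 1), move window start to 2
  Position 4 ('g'): window [2,4] length 3
  Position 5 ('h'): window [2,5] length 4
  Position 6 ('f'): window [2,6] length 5 -- new best
  Position 7 ('h'): repeat (last at 5), move window start to 6
  Position 7 ('h'): window [6,7] length 2
  Position 8 ('d'): window [6,8] length 3
Longest substring with no repeats: "aeghf" with length 5

5


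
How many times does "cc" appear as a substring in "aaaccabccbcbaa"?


Searching for "cc" in "aaaccabccbcbaa"
Scanning each position:
  Position 0: "aa" => no
  Position 1: "aa" => no
  Position 2: "ac" => no
  Position 3: "cc" => MATCH
  Position 4: "ca" => no
  Position 5: "ab" => no
  Position 6: "bc" => no
  Position 7: "cc" => MATCH
  Position 8: "cb" => no
  Position 9: "bc" => no
  Position 10: "cb" => no
  Position 11: "ba" => no
  Position 12: "aa" => no
Total occurrences: 2

2


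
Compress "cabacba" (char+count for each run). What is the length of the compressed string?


Input: cabacba
Runs:
  'c' x 1 => "c1"
  'a' x 1 => "a1"
  'b' x 1 => "b1"
  'a' x 1 => "a1"
  'c' x 1 => "c1"
  'b' x 1 => "b1"
  'a' x 1 => "a1"
Compressed: "c1a1b1a1c1b1a1"
Compressed length: 14

14


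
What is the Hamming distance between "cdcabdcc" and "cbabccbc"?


Comparing "cdcabdcc" and "cbabccbc" position by position:
  Position 0: 'c' vs 'c' => same
  Position 1: 'd' vs 'b' => differ
  Position 2: 'c' vs 'a' => differ
  Position 3: 'a' vs 'b' => differ
  Position 4: 'b' vs 'c' => differ
  Position 5: 'd' vs 'c' => differ
  Position 6: 'c' vs 'b' => differ
  Position 7: 'c' vs 'c' => same
Total differences (Hamming distance): 6

6


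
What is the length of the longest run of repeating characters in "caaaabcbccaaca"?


Input: "caaaabcbccaaca"
Scanning for longest run:
  Position 1 ('a'): new char, reset run to 1
  Position 2 ('a'): continues run of 'a', length=2
  Position 3 ('a'): continues run of 'a', length=3
  Position 4 ('a'): continues run of 'a', length=4
  Position 5 ('b'): new char, reset run to 1
  Position 6 ('c'): new char, reset run to 1
  Position 7 ('b'): new char, reset run to 1
  Position 8 ('c'): new char, reset run to 1
  Position 9 ('c'): continues run of 'c', length=2
  Position 10 ('a'): new char, reset run to 1
  Position 11 ('a'): continues run of 'a', length=2
  Position 12 ('c'): new char, reset run to 1
  Position 13 ('a'): new char, reset run to 1
Longest run: 'a' with length 4

4


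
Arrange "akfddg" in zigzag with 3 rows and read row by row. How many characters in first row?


Zigzag "akfddg" into 3 rows:
Placing characters:
  'a' => row 0
  'k' => row 1
  'f' => row 2
  'd' => row 1
  'd' => row 0
  'g' => row 1
Rows:
  Row 0: "ad"
  Row 1: "kdg"
  Row 2: "f"
First row length: 2

2


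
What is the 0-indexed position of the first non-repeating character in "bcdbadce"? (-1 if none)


Input: bcdbadce
Character frequencies:
  'a': 1
  'b': 2
  'c': 2
  'd': 2
  'e': 1
Scanning left to right for freq == 1:
  Position 0 ('b'): freq=2, skip
  Position 1 ('c'): freq=2, skip
  Position 2 ('d'): freq=2, skip
  Position 3 ('b'): freq=2, skip
  Position 4 ('a'): unique! => answer = 4

4


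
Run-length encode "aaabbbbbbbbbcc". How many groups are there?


Input: aaabbbbbbbbbcc
Scanning for consecutive runs:
  Group 1: 'a' x 3 (positions 0-2)
  Group 2: 'b' x 9 (positions 3-11)
  Group 3: 'c' x 2 (positions 12-13)
Total groups: 3

3


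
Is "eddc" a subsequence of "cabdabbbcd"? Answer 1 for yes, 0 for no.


Check if "eddc" is a subsequence of "cabdabbbcd"
Greedy scan:
  Position 0 ('c'): no match needed
  Position 1 ('a'): no match needed
  Position 2 ('b'): no match needed
  Position 3 ('d'): no match needed
  Position 4 ('a'): no match needed
  Position 5 ('b'): no match needed
  Position 6 ('b'): no match needed
  Position 7 ('b'): no match needed
  Position 8 ('c'): no match needed
  Position 9 ('d'): no match needed
Only matched 0/4 characters => not a subsequence

0


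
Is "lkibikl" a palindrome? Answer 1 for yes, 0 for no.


Input: lkibikl
Reversed: lkibikl
  Compare pos 0 ('l') with pos 6 ('l'): match
  Compare pos 1 ('k') with pos 5 ('k'): match
  Compare pos 2 ('i') with pos 4 ('i'): match
Result: palindrome

1


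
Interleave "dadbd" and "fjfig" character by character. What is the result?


Interleaving "dadbd" and "fjfig":
  Position 0: 'd' from first, 'f' from second => "df"
  Position 1: 'a' from first, 'j' from second => "aj"
  Position 2: 'd' from first, 'f' from second => "df"
  Position 3: 'b' from first, 'i' from second => "bi"
  Position 4: 'd' from first, 'g' from second => "dg"
Result: dfajdfbidg

dfajdfbidg


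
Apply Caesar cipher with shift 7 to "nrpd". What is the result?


Caesar cipher: shift "nrpd" by 7
  'n' (pos 13) + 7 = pos 20 = 'u'
  'r' (pos 17) + 7 = pos 24 = 'y'
  'p' (pos 15) + 7 = pos 22 = 'w'
  'd' (pos 3) + 7 = pos 10 = 'k'
Result: uywk

uywk


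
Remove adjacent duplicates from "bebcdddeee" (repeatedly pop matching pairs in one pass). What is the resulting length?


Input: bebcdddeee
Stack-based adjacent duplicate removal:
  Read 'b': push. Stack: b
  Read 'e': push. Stack: be
  Read 'b': push. Stack: beb
  Read 'c': push. Stack: bebc
  Read 'd': push. Stack: bebcd
  Read 'd': matches stack top 'd' => pop. Stack: bebc
  Read 'd': push. Stack: bebcd
  Read 'e': push. Stack: bebcde
  Read 'e': matches stack top 'e' => pop. Stack: bebcd
  Read 'e': push. Stack: bebcde
Final stack: "bebcde" (length 6)

6


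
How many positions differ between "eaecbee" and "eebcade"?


Comparing "eaecbee" and "eebcade" position by position:
  Position 0: 'e' vs 'e' => same
  Position 1: 'a' vs 'e' => DIFFER
  Position 2: 'e' vs 'b' => DIFFER
  Position 3: 'c' vs 'c' => same
  Position 4: 'b' vs 'a' => DIFFER
  Position 5: 'e' vs 'd' => DIFFER
  Position 6: 'e' vs 'e' => same
Positions that differ: 4

4


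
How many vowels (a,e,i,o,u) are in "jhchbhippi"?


Input: jhchbhippi
Checking each character:
  'j' at position 0: consonant
  'h' at position 1: consonant
  'c' at position 2: consonant
  'h' at position 3: consonant
  'b' at position 4: consonant
  'h' at position 5: consonant
  'i' at position 6: vowel (running total: 1)
  'p' at position 7: consonant
  'p' at position 8: consonant
  'i' at position 9: vowel (running total: 2)
Total vowels: 2

2


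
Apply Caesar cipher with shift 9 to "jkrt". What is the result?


Caesar cipher: shift "jkrt" by 9
  'j' (pos 9) + 9 = pos 18 = 's'
  'k' (pos 10) + 9 = pos 19 = 't'
  'r' (pos 17) + 9 = pos 0 = 'a'
  't' (pos 19) + 9 = pos 2 = 'c'
Result: stac

stac


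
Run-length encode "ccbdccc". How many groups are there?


Input: ccbdccc
Scanning for consecutive runs:
  Group 1: 'c' x 2 (positions 0-1)
  Group 2: 'b' x 1 (positions 2-2)
  Group 3: 'd' x 1 (positions 3-3)
  Group 4: 'c' x 3 (positions 4-6)
Total groups: 4

4


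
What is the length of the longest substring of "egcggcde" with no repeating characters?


Input: "egcggcde"
Sliding window (track last position of each char):
  Position 0 ('e'): window [0,0] length 1 -- new best
  Position 1 ('g'): window [0,1] length 2 -- new best
  Position 2 ('c'): window [0,2] length 3 -- new best
  Position 3 ('g'): repeat (last at 1), move window start to 2
  Position 3 ('g'): window [2,3] length 2
  Position 4 ('g'): repeat (last at 3), move window start to 4
  Position 4 ('g'): window [4,4] length 1
  Position 5 ('c'): window [4,5] length 2
  Position 6 ('d'): window [4,6] length 3
  Position 7 ('e'): window [4,7] length 4 -- new best
Longest substring with no repeats: "gcde" with length 4

4


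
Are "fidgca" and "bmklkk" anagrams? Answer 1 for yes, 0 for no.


Strings: "fidgca", "bmklkk"
Sorted first:  acdfgi
Sorted second: bkkklm
Differ at position 0: 'a' vs 'b' => not anagrams

0


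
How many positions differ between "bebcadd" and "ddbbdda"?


Comparing "bebcadd" and "ddbbdda" position by position:
  Position 0: 'b' vs 'd' => DIFFER
  Position 1: 'e' vs 'd' => DIFFER
  Position 2: 'b' vs 'b' => same
  Position 3: 'c' vs 'b' => DIFFER
  Position 4: 'a' vs 'd' => DIFFER
  Position 5: 'd' vs 'd' => same
  Position 6: 'd' vs 'a' => DIFFER
Positions that differ: 5

5


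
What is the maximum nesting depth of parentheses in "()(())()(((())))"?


Input: "()(())()(((())))"
Tracking depth:
  Position 0 '(': depth becomes 1
  Position 1 ')': depth becomes 0
  Position 2 '(': depth becomes 1
  Position 3 '(': depth becomes 2
  Position 4 ')': depth becomes 1
  Position 5 ')': depth becomes 0
  Position 6 '(': depth becomes 1
  Position 7 ')': depth becomes 0
  Position 8 '(': depth becomes 1
  Position 9 '(': depth becomes 2
  Position 10 '(': depth becomes 3
  Position 11 '(': depth becomes 4
  Position 12 ')': depth becomes 3
  Position 13 ')': depth becomes 2
  Position 14 ')': depth becomes 1
  Position 15 ')': depth becomes 0
Maximum depth reached: 4

4


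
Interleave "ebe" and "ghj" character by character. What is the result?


Interleaving "ebe" and "ghj":
  Position 0: 'e' from first, 'g' from second => "eg"
  Position 1: 'b' from first, 'h' from second => "bh"
  Position 2: 'e' from first, 'j' from second => "ej"
Result: egbhej

egbhej


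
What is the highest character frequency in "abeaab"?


Input: abeaab
Character counts:
  'a': 3
  'b': 2
  'e': 1
Maximum frequency: 3

3


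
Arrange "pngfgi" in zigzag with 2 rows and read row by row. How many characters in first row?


Zigzag "pngfgi" into 2 rows:
Placing characters:
  'p' => row 0
  'n' => row 1
  'g' => row 0
  'f' => row 1
  'g' => row 0
  'i' => row 1
Rows:
  Row 0: "pgg"
  Row 1: "nfi"
First row length: 3

3


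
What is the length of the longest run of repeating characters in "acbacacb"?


Input: "acbacacb"
Scanning for longest run:
  Position 1 ('c'): new char, reset run to 1
  Position 2 ('b'): new char, reset run to 1
  Position 3 ('a'): new char, reset run to 1
  Position 4 ('c'): new char, reset run to 1
  Position 5 ('a'): new char, reset run to 1
  Position 6 ('c'): new char, reset run to 1
  Position 7 ('b'): new char, reset run to 1
Longest run: 'a' with length 1

1


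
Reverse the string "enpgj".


Input: enpgj
Reading characters right to left:
  Position 4: 'j'
  Position 3: 'g'
  Position 2: 'p'
  Position 1: 'n'
  Position 0: 'e'
Reversed: jgpne

jgpne


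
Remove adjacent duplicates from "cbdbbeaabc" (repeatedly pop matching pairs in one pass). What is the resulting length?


Input: cbdbbeaabc
Stack-based adjacent duplicate removal:
  Read 'c': push. Stack: c
  Read 'b': push. Stack: cb
  Read 'd': push. Stack: cbd
  Read 'b': push. Stack: cbdb
  Read 'b': matches stack top 'b' => pop. Stack: cbd
  Read 'e': push. Stack: cbde
  Read 'a': push. Stack: cbdea
  Read 'a': matches stack top 'a' => pop. Stack: cbde
  Read 'b': push. Stack: cbdeb
  Read 'c': push. Stack: cbdebc
Final stack: "cbdebc" (length 6)

6


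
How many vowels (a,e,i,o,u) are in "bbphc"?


Input: bbphc
Checking each character:
  'b' at position 0: consonant
  'b' at position 1: consonant
  'p' at position 2: consonant
  'h' at position 3: consonant
  'c' at position 4: consonant
Total vowels: 0

0


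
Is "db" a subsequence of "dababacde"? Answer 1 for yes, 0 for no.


Check if "db" is a subsequence of "dababacde"
Greedy scan:
  Position 0 ('d'): matches sub[0] = 'd'
  Position 1 ('a'): no match needed
  Position 2 ('b'): matches sub[1] = 'b'
  Position 3 ('a'): no match needed
  Position 4 ('b'): no match needed
  Position 5 ('a'): no match needed
  Position 6 ('c'): no match needed
  Position 7 ('d'): no match needed
  Position 8 ('e'): no match needed
All 2 characters matched => is a subsequence

1


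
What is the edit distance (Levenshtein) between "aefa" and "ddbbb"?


Computing edit distance: "aefa" -> "ddbbb"
DP table:
           d    d    b    b    b
      0    1    2    3    4    5
  a   1    1    2    3    4    5
  e   2    2    2    3    4    5
  f   3    3    3    3    4    5
  a   4    4    4    4    4    5
Edit distance = dp[4][5] = 5

5


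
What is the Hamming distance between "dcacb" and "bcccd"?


Comparing "dcacb" and "bcccd" position by position:
  Position 0: 'd' vs 'b' => differ
  Position 1: 'c' vs 'c' => same
  Position 2: 'a' vs 'c' => differ
  Position 3: 'c' vs 'c' => same
  Position 4: 'b' vs 'd' => differ
Total differences (Hamming distance): 3

3


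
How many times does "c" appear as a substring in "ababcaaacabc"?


Searching for "c" in "ababcaaacabc"
Scanning each position:
  Position 0: "a" => no
  Position 1: "b" => no
  Position 2: "a" => no
  Position 3: "b" => no
  Position 4: "c" => MATCH
  Position 5: "a" => no
  Position 6: "a" => no
  Position 7: "a" => no
  Position 8: "c" => MATCH
  Position 9: "a" => no
  Position 10: "b" => no
  Position 11: "c" => MATCH
Total occurrences: 3

3


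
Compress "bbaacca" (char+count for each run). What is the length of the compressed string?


Input: bbaacca
Runs:
  'b' x 2 => "b2"
  'a' x 2 => "a2"
  'c' x 2 => "c2"
  'a' x 1 => "a1"
Compressed: "b2a2c2a1"
Compressed length: 8

8


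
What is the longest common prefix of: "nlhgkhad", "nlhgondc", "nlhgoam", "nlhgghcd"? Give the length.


Words: nlhgkhad, nlhgondc, nlhgoam, nlhgghcd
  Position 0: all 'n' => match
  Position 1: all 'l' => match
  Position 2: all 'h' => match
  Position 3: all 'g' => match
  Position 4: ('k', 'o', 'o', 'g') => mismatch, stop
LCP = "nlhg" (length 4)

4


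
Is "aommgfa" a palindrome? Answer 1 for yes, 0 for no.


Input: aommgfa
Reversed: afgmmoa
  Compare pos 0 ('a') with pos 6 ('a'): match
  Compare pos 1 ('o') with pos 5 ('f'): MISMATCH
  Compare pos 2 ('m') with pos 4 ('g'): MISMATCH
Result: not a palindrome

0


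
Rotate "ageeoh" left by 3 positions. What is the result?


Input: "ageeoh", rotate left by 3
First 3 characters: "age"
Remaining characters: "eoh"
Concatenate remaining + first: "eoh" + "age" = "eohage"

eohage


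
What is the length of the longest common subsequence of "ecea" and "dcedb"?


LCS of "ecea" and "dcedb"
DP table:
           d    c    e    d    b
      0    0    0    0    0    0
  e   0    0    0    1    1    1
  c   0    0    1    1    1    1
  e   0    0    1    2    2    2
  a   0    0    1    2    2    2
LCS length = dp[4][5] = 2

2


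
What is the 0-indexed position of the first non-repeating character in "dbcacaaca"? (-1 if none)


Input: dbcacaaca
Character frequencies:
  'a': 4
  'b': 1
  'c': 3
  'd': 1
Scanning left to right for freq == 1:
  Position 0 ('d'): unique! => answer = 0

0


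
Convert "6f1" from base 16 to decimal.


Input: "6f1" in base 16
Positional expansion:
  Digit '6' (value 6) x 16^2 = 1536
  Digit 'f' (value 15) x 16^1 = 240
  Digit '1' (value 1) x 16^0 = 1
Sum = 1777

1777


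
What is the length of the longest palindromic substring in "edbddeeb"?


Input: "edbddeeb"
Checking substrings for palindromes:
  [1:4] "dbd" (len 3) => palindrome
  [3:5] "dd" (len 2) => palindrome
  [5:7] "ee" (len 2) => palindrome
Longest palindromic substring: "dbd" with length 3

3


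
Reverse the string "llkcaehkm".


Input: llkcaehkm
Reading characters right to left:
  Position 8: 'm'
  Position 7: 'k'
  Position 6: 'h'
  Position 5: 'e'
  Position 4: 'a'
  Position 3: 'c'
  Position 2: 'k'
  Position 1: 'l'
  Position 0: 'l'
Reversed: mkheackll

mkheackll


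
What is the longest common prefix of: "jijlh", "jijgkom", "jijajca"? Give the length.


Words: jijlh, jijgkom, jijajca
  Position 0: all 'j' => match
  Position 1: all 'i' => match
  Position 2: all 'j' => match
  Position 3: ('l', 'g', 'a') => mismatch, stop
LCP = "jij" (length 3)

3


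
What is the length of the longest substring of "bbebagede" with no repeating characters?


Input: "bbebagede"
Sliding window (track last position of each char):
  Position 0 ('b'): window [0,0] length 1 -- new best
  Position 1 ('b'): repeat (last at 0), move window start to 1
  Position 1 ('b'): window [1,1] length 1
  Position 2 ('e'): window [1,2] length 2 -- new best
  Position 3 ('b'): repeat (last at 1), move window start to 2
  Position 3 ('b'): window [2,3] length 2
  Position 4 ('a'): window [2,4] length 3 -- new best
  Position 5 ('g'): window [2,5] length 4 -- new best
  Position 6 ('e'): repeat (last at 2), move window start to 3
  Position 6 ('e'): window [3,6] length 4
  Position 7 ('d'): window [3,7] length 5 -- new best
  Position 8 ('e'): repeat (last at 6), move window start to 7
  Position 8 ('e'): window [7,8] length 2
Longest substring with no repeats: "baged" with length 5

5


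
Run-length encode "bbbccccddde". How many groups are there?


Input: bbbccccddde
Scanning for consecutive runs:
  Group 1: 'b' x 3 (positions 0-2)
  Group 2: 'c' x 4 (positions 3-6)
  Group 3: 'd' x 3 (positions 7-9)
  Group 4: 'e' x 1 (positions 10-10)
Total groups: 4

4


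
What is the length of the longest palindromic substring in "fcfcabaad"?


Input: "fcfcabaad"
Checking substrings for palindromes:
  [0:3] "fcf" (len 3) => palindrome
  [1:4] "cfc" (len 3) => palindrome
  [4:7] "aba" (len 3) => palindrome
  [6:8] "aa" (len 2) => palindrome
Longest palindromic substring: "fcf" with length 3

3


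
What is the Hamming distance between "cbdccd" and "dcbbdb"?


Comparing "cbdccd" and "dcbbdb" position by position:
  Position 0: 'c' vs 'd' => differ
  Position 1: 'b' vs 'c' => differ
  Position 2: 'd' vs 'b' => differ
  Position 3: 'c' vs 'b' => differ
  Position 4: 'c' vs 'd' => differ
  Position 5: 'd' vs 'b' => differ
Total differences (Hamming distance): 6

6


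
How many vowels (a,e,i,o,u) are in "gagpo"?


Input: gagpo
Checking each character:
  'g' at position 0: consonant
  'a' at position 1: vowel (running total: 1)
  'g' at position 2: consonant
  'p' at position 3: consonant
  'o' at position 4: vowel (running total: 2)
Total vowels: 2

2


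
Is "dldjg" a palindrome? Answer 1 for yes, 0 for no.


Input: dldjg
Reversed: gjdld
  Compare pos 0 ('d') with pos 4 ('g'): MISMATCH
  Compare pos 1 ('l') with pos 3 ('j'): MISMATCH
Result: not a palindrome

0


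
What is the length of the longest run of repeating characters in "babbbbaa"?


Input: "babbbbaa"
Scanning for longest run:
  Position 1 ('a'): new char, reset run to 1
  Position 2 ('b'): new char, reset run to 1
  Position 3 ('b'): continues run of 'b', length=2
  Position 4 ('b'): continues run of 'b', length=3
  Position 5 ('b'): continues run of 'b', length=4
  Position 6 ('a'): new char, reset run to 1
  Position 7 ('a'): continues run of 'a', length=2
Longest run: 'b' with length 4

4


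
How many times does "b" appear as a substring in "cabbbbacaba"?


Searching for "b" in "cabbbbacaba"
Scanning each position:
  Position 0: "c" => no
  Position 1: "a" => no
  Position 2: "b" => MATCH
  Position 3: "b" => MATCH
  Position 4: "b" => MATCH
  Position 5: "b" => MATCH
  Position 6: "a" => no
  Position 7: "c" => no
  Position 8: "a" => no
  Position 9: "b" => MATCH
  Position 10: "a" => no
Total occurrences: 5

5


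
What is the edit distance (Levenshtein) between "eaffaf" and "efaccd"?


Computing edit distance: "eaffaf" -> "efaccd"
DP table:
           e    f    a    c    c    d
      0    1    2    3    4    5    6
  e   1    0    1    2    3    4    5
  a   2    1    1    1    2    3    4
  f   3    2    1    2    2    3    4
  f   4    3    2    2    3    3    4
  a   5    4    3    2    3    4    4
  f   6    5    4    3    3    4    5
Edit distance = dp[6][6] = 5

5


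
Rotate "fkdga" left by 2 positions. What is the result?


Input: "fkdga", rotate left by 2
First 2 characters: "fk"
Remaining characters: "dga"
Concatenate remaining + first: "dga" + "fk" = "dgafk"

dgafk


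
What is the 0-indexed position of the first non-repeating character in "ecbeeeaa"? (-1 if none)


Input: ecbeeeaa
Character frequencies:
  'a': 2
  'b': 1
  'c': 1
  'e': 4
Scanning left to right for freq == 1:
  Position 0 ('e'): freq=4, skip
  Position 1 ('c'): unique! => answer = 1

1


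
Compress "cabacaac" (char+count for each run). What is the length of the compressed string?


Input: cabacaac
Runs:
  'c' x 1 => "c1"
  'a' x 1 => "a1"
  'b' x 1 => "b1"
  'a' x 1 => "a1"
  'c' x 1 => "c1"
  'a' x 2 => "a2"
  'c' x 1 => "c1"
Compressed: "c1a1b1a1c1a2c1"
Compressed length: 14

14


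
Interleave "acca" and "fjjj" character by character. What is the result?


Interleaving "acca" and "fjjj":
  Position 0: 'a' from first, 'f' from second => "af"
  Position 1: 'c' from first, 'j' from second => "cj"
  Position 2: 'c' from first, 'j' from second => "cj"
  Position 3: 'a' from first, 'j' from second => "aj"
Result: afcjcjaj

afcjcjaj


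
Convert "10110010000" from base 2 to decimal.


Input: "10110010000" in base 2
Positional expansion:
  Digit '1' (value 1) x 2^10 = 1024
  Digit '0' (value 0) x 2^9 = 0
  Digit '1' (value 1) x 2^8 = 256
  Digit '1' (value 1) x 2^7 = 128
  Digit '0' (value 0) x 2^6 = 0
  Digit '0' (value 0) x 2^5 = 0
  Digit '1' (value 1) x 2^4 = 16
  Digit '0' (value 0) x 2^3 = 0
  Digit '0' (value 0) x 2^2 = 0
  Digit '0' (value 0) x 2^1 = 0
  Digit '0' (value 0) x 2^0 = 0
Sum = 1424

1424


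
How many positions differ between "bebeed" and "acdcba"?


Comparing "bebeed" and "acdcba" position by position:
  Position 0: 'b' vs 'a' => DIFFER
  Position 1: 'e' vs 'c' => DIFFER
  Position 2: 'b' vs 'd' => DIFFER
  Position 3: 'e' vs 'c' => DIFFER
  Position 4: 'e' vs 'b' => DIFFER
  Position 5: 'd' vs 'a' => DIFFER
Positions that differ: 6

6


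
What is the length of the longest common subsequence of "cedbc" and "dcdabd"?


LCS of "cedbc" and "dcdabd"
DP table:
           d    c    d    a    b    d
      0    0    0    0    0    0    0
  c   0    0    1    1    1    1    1
  e   0    0    1    1    1    1    1
  d   0    1    1    2    2    2    2
  b   0    1    1    2    2    3    3
  c   0    1    2    2    2    3    3
LCS length = dp[5][6] = 3

3


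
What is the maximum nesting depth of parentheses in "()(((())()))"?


Input: "()(((())()))"
Tracking depth:
  Position 0 '(': depth becomes 1
  Position 1 ')': depth becomes 0
  Position 2 '(': depth becomes 1
  Position 3 '(': depth becomes 2
  Position 4 '(': depth becomes 3
  Position 5 '(': depth becomes 4
  Position 6 ')': depth becomes 3
  Position 7 ')': depth becomes 2
  Position 8 '(': depth becomes 3
  Position 9 ')': depth becomes 2
  Position 10 ')': depth becomes 1
  Position 11 ')': depth becomes 0
Maximum depth reached: 4

4


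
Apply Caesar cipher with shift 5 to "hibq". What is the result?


Caesar cipher: shift "hibq" by 5
  'h' (pos 7) + 5 = pos 12 = 'm'
  'i' (pos 8) + 5 = pos 13 = 'n'
  'b' (pos 1) + 5 = pos 6 = 'g'
  'q' (pos 16) + 5 = pos 21 = 'v'
Result: mngv

mngv


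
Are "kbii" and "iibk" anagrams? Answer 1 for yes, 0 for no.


Strings: "kbii", "iibk"
Sorted first:  biik
Sorted second: biik
Sorted forms match => anagrams

1


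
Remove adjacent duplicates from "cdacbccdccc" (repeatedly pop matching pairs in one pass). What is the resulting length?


Input: cdacbccdccc
Stack-based adjacent duplicate removal:
  Read 'c': push. Stack: c
  Read 'd': push. Stack: cd
  Read 'a': push. Stack: cda
  Read 'c': push. Stack: cdac
  Read 'b': push. Stack: cdacb
  Read 'c': push. Stack: cdacbc
  Read 'c': matches stack top 'c' => pop. Stack: cdacb
  Read 'd': push. Stack: cdacbd
  Read 'c': push. Stack: cdacbdc
  Read 'c': matches stack top 'c' => pop. Stack: cdacbd
  Read 'c': push. Stack: cdacbdc
Final stack: "cdacbdc" (length 7)

7


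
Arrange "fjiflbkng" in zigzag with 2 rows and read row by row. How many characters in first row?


Zigzag "fjiflbkng" into 2 rows:
Placing characters:
  'f' => row 0
  'j' => row 1
  'i' => row 0
  'f' => row 1
  'l' => row 0
  'b' => row 1
  'k' => row 0
  'n' => row 1
  'g' => row 0
Rows:
  Row 0: "filkg"
  Row 1: "jfbn"
First row length: 5

5


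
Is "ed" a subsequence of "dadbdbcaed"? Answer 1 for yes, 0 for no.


Check if "ed" is a subsequence of "dadbdbcaed"
Greedy scan:
  Position 0 ('d'): no match needed
  Position 1 ('a'): no match needed
  Position 2 ('d'): no match needed
  Position 3 ('b'): no match needed
  Position 4 ('d'): no match needed
  Position 5 ('b'): no match needed
  Position 6 ('c'): no match needed
  Position 7 ('a'): no match needed
  Position 8 ('e'): matches sub[0] = 'e'
  Position 9 ('d'): matches sub[1] = 'd'
All 2 characters matched => is a subsequence

1


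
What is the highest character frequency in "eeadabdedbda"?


Input: eeadabdedbda
Character counts:
  'a': 3
  'b': 2
  'd': 4
  'e': 3
Maximum frequency: 4

4


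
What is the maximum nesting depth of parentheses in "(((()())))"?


Input: "(((()())))"
Tracking depth:
  Position 0 '(': depth becomes 1
  Position 1 '(': depth becomes 2
  Position 2 '(': depth becomes 3
  Position 3 '(': depth becomes 4
  Position 4 ')': depth becomes 3
  Position 5 '(': depth becomes 4
  Position 6 ')': depth becomes 3
  Position 7 ')': depth becomes 2
  Position 8 ')': depth becomes 1
  Position 9 ')': depth becomes 0
Maximum depth reached: 4

4


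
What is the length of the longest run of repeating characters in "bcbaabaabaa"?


Input: "bcbaabaabaa"
Scanning for longest run:
  Position 1 ('c'): new char, reset run to 1
  Position 2 ('b'): new char, reset run to 1
  Position 3 ('a'): new char, reset run to 1
  Position 4 ('a'): continues run of 'a', length=2
  Position 5 ('b'): new char, reset run to 1
  Position 6 ('a'): new char, reset run to 1
  Position 7 ('a'): continues run of 'a', length=2
  Position 8 ('b'): new char, reset run to 1
  Position 9 ('a'): new char, reset run to 1
  Position 10 ('a'): continues run of 'a', length=2
Longest run: 'a' with length 2

2


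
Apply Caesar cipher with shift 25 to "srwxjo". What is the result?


Caesar cipher: shift "srwxjo" by 25
  's' (pos 18) + 25 = pos 17 = 'r'
  'r' (pos 17) + 25 = pos 16 = 'q'
  'w' (pos 22) + 25 = pos 21 = 'v'
  'x' (pos 23) + 25 = pos 22 = 'w'
  'j' (pos 9) + 25 = pos 8 = 'i'
  'o' (pos 14) + 25 = pos 13 = 'n'
Result: rqvwin

rqvwin


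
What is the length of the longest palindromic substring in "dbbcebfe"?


Input: "dbbcebfe"
Checking substrings for palindromes:
  [1:3] "bb" (len 2) => palindrome
Longest palindromic substring: "bb" with length 2

2


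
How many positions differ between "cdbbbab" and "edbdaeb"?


Comparing "cdbbbab" and "edbdaeb" position by position:
  Position 0: 'c' vs 'e' => DIFFER
  Position 1: 'd' vs 'd' => same
  Position 2: 'b' vs 'b' => same
  Position 3: 'b' vs 'd' => DIFFER
  Position 4: 'b' vs 'a' => DIFFER
  Position 5: 'a' vs 'e' => DIFFER
  Position 6: 'b' vs 'b' => same
Positions that differ: 4

4


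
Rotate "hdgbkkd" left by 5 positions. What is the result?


Input: "hdgbkkd", rotate left by 5
First 5 characters: "hdgbk"
Remaining characters: "kd"
Concatenate remaining + first: "kd" + "hdgbk" = "kdhdgbk"

kdhdgbk


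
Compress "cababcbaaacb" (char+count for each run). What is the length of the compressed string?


Input: cababcbaaacb
Runs:
  'c' x 1 => "c1"
  'a' x 1 => "a1"
  'b' x 1 => "b1"
  'a' x 1 => "a1"
  'b' x 1 => "b1"
  'c' x 1 => "c1"
  'b' x 1 => "b1"
  'a' x 3 => "a3"
  'c' x 1 => "c1"
  'b' x 1 => "b1"
Compressed: "c1a1b1a1b1c1b1a3c1b1"
Compressed length: 20

20


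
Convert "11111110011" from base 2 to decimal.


Input: "11111110011" in base 2
Positional expansion:
  Digit '1' (value 1) x 2^10 = 1024
  Digit '1' (value 1) x 2^9 = 512
  Digit '1' (value 1) x 2^8 = 256
  Digit '1' (value 1) x 2^7 = 128
  Digit '1' (value 1) x 2^6 = 64
  Digit '1' (value 1) x 2^5 = 32
  Digit '1' (value 1) x 2^4 = 16
  Digit '0' (value 0) x 2^3 = 0
  Digit '0' (value 0) x 2^2 = 0
  Digit '1' (value 1) x 2^1 = 2
  Digit '1' (value 1) x 2^0 = 1
Sum = 2035

2035


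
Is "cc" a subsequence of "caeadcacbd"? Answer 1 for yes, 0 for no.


Check if "cc" is a subsequence of "caeadcacbd"
Greedy scan:
  Position 0 ('c'): matches sub[0] = 'c'
  Position 1 ('a'): no match needed
  Position 2 ('e'): no match needed
  Position 3 ('a'): no match needed
  Position 4 ('d'): no match needed
  Position 5 ('c'): matches sub[1] = 'c'
  Position 6 ('a'): no match needed
  Position 7 ('c'): no match needed
  Position 8 ('b'): no match needed
  Position 9 ('d'): no match needed
All 2 characters matched => is a subsequence

1


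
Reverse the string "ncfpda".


Input: ncfpda
Reading characters right to left:
  Position 5: 'a'
  Position 4: 'd'
  Position 3: 'p'
  Position 2: 'f'
  Position 1: 'c'
  Position 0: 'n'
Reversed: adpfcn

adpfcn


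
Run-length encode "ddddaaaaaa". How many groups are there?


Input: ddddaaaaaa
Scanning for consecutive runs:
  Group 1: 'd' x 4 (positions 0-3)
  Group 2: 'a' x 6 (positions 4-9)
Total groups: 2

2


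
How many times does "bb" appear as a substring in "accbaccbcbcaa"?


Searching for "bb" in "accbaccbcbcaa"
Scanning each position:
  Position 0: "ac" => no
  Position 1: "cc" => no
  Position 2: "cb" => no
  Position 3: "ba" => no
  Position 4: "ac" => no
  Position 5: "cc" => no
  Position 6: "cb" => no
  Position 7: "bc" => no
  Position 8: "cb" => no
  Position 9: "bc" => no
  Position 10: "ca" => no
  Position 11: "aa" => no
Total occurrences: 0

0


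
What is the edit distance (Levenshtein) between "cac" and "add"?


Computing edit distance: "cac" -> "add"
DP table:
           a    d    d
      0    1    2    3
  c   1    1    2    3
  a   2    1    2    3
  c   3    2    2    3
Edit distance = dp[3][3] = 3

3


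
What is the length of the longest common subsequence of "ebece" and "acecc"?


LCS of "ebece" and "acecc"
DP table:
           a    c    e    c    c
      0    0    0    0    0    0
  e   0    0    0    1    1    1
  b   0    0    0    1    1    1
  e   0    0    0    1    1    1
  c   0    0    1    1    2    2
  e   0    0    1    2    2    2
LCS length = dp[5][5] = 2

2


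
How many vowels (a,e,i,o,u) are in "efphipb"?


Input: efphipb
Checking each character:
  'e' at position 0: vowel (running total: 1)
  'f' at position 1: consonant
  'p' at position 2: consonant
  'h' at position 3: consonant
  'i' at position 4: vowel (running total: 2)
  'p' at position 5: consonant
  'b' at position 6: consonant
Total vowels: 2

2


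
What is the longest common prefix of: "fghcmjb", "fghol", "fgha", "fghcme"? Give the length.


Words: fghcmjb, fghol, fgha, fghcme
  Position 0: all 'f' => match
  Position 1: all 'g' => match
  Position 2: all 'h' => match
  Position 3: ('c', 'o', 'a', 'c') => mismatch, stop
LCP = "fgh" (length 3)

3


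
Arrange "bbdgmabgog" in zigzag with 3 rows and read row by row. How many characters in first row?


Zigzag "bbdgmabgog" into 3 rows:
Placing characters:
  'b' => row 0
  'b' => row 1
  'd' => row 2
  'g' => row 1
  'm' => row 0
  'a' => row 1
  'b' => row 2
  'g' => row 1
  'o' => row 0
  'g' => row 1
Rows:
  Row 0: "bmo"
  Row 1: "bgagg"
  Row 2: "db"
First row length: 3

3


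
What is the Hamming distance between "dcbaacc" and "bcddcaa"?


Comparing "dcbaacc" and "bcddcaa" position by position:
  Position 0: 'd' vs 'b' => differ
  Position 1: 'c' vs 'c' => same
  Position 2: 'b' vs 'd' => differ
  Position 3: 'a' vs 'd' => differ
  Position 4: 'a' vs 'c' => differ
  Position 5: 'c' vs 'a' => differ
  Position 6: 'c' vs 'a' => differ
Total differences (Hamming distance): 6

6


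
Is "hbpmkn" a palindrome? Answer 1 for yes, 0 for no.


Input: hbpmkn
Reversed: nkmpbh
  Compare pos 0 ('h') with pos 5 ('n'): MISMATCH
  Compare pos 1 ('b') with pos 4 ('k'): MISMATCH
  Compare pos 2 ('p') with pos 3 ('m'): MISMATCH
Result: not a palindrome

0


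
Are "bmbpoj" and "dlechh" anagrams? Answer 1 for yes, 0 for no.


Strings: "bmbpoj", "dlechh"
Sorted first:  bbjmop
Sorted second: cdehhl
Differ at position 0: 'b' vs 'c' => not anagrams

0


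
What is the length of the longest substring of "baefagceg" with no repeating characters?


Input: "baefagceg"
Sliding window (track last position of each char):
  Position 0 ('b'): window [0,0] length 1 -- new best
  Position 1 ('a'): window [0,1] length 2 -- new best
  Position 2 ('e'): window [0,2] length 3 -- new best
  Position 3 ('f'): window [0,3] length 4 -- new best
  Position 4 ('a'): repeat (last at 1), move window start to 2
  Position 4 ('a'): window [2,4] length 3
  Position 5 ('g'): window [2,5] length 4
  Position 6 ('c'): window [2,6] length 5 -- new best
  Position 7 ('e'): repeat (last at 2), move window start to 3
  Position 7 ('e'): window [3,7] length 5
  Position 8 ('g'): repeat (last at 5), move window start to 6
  Position 8 ('g'): window [6,8] length 3
Longest substring with no repeats: "efagc" with length 5

5


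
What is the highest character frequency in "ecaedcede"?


Input: ecaedcede
Character counts:
  'a': 1
  'c': 2
  'd': 2
  'e': 4
Maximum frequency: 4

4


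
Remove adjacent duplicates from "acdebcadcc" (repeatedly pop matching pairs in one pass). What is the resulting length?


Input: acdebcadcc
Stack-based adjacent duplicate removal:
  Read 'a': push. Stack: a
  Read 'c': push. Stack: ac
  Read 'd': push. Stack: acd
  Read 'e': push. Stack: acde
  Read 'b': push. Stack: acdeb
  Read 'c': push. Stack: acdebc
  Read 'a': push. Stack: acdebca
  Read 'd': push. Stack: acdebcad
  Read 'c': push. Stack: acdebcadc
  Read 'c': matches stack top 'c' => pop. Stack: acdebcad
Final stack: "acdebcad" (length 8)

8


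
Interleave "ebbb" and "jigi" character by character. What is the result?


Interleaving "ebbb" and "jigi":
  Position 0: 'e' from first, 'j' from second => "ej"
  Position 1: 'b' from first, 'i' from second => "bi"
  Position 2: 'b' from first, 'g' from second => "bg"
  Position 3: 'b' from first, 'i' from second => "bi"
Result: ejbibgbi

ejbibgbi
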